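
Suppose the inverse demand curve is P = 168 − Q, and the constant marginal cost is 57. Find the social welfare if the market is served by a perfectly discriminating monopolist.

TS = 6160.5

Under first-degree price discrimination the firm charges each unit its demand price and produces up to where P = MC, i.e. Q = 111. Consumer surplus is zero; producer surplus equals total surplus.
TS = 6160.5 (equal to competitive TS).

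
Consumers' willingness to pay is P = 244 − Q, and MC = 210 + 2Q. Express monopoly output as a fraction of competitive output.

Q_m/Q_c = 0.75

Monopoly sets MR = MC: 244 − 2Q = 210 + 2Q ⇒ Q = 8.5, P = 244 − 8.5 = 235.5.
Under competition P = MC: 244 − Q = 210 + 2Q ⇒ Q = 34/3, P = 698/3.
Ratio Q_m/Q_c = 8.5/(34/3) = 0.75.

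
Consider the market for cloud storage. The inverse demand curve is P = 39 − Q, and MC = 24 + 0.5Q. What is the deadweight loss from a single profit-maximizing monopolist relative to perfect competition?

DWL = 12

Under competition P = MC: 39 − Q = 24 + 0.5Q ⇒ Q = 10, P = 29.
A monopolist chooses Q where MR = MC. MR = 39 − 2Q; setting this equal to 24 + 0.5Q gives Q = 6 and P = 33.
CS = ½·(39 − 29)·10 = 50; PS = (29·10 − 24·10 − ½·0.5·10²) = 25; TS = 75.
CS = ½·(39 − 33)·6 = 18; PS = (33·6 − 24·6 − ½·0.5·6²) = 45; TS = 63.
DWL = 75 − 63 = 12.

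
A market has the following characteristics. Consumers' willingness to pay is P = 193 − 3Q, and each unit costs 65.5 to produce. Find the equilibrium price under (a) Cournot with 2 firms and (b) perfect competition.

With 2 symmetric Cournot firms, each firm's FOC gives 193 − 9q = 65.5, so q = 85/6, Q = 2·85/6 = 85/3, and P = 108.
Under competition P = MC = 65.5, so Q = (193 − 65.5)/3 = 42.5.

Cournot: P = 108; Competition: P = 65.5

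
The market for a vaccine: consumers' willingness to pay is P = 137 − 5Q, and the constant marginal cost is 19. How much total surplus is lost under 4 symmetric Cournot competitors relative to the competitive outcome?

Under competition P = MC = 19, so Q = (137 − 19)/5 = 23.6.
Cournot with 4 identical firms: the symmetric best-response condition is 137 − 25q = 19. Each firm produces q = 4.72, total output Q = 18.88, price P = 42.6.
DWL is the triangle between Q = 18.88 and Q = 23.6: ½·(23.6 − 18.88)·(42.6 − 19) = 55.696.

DWL = 55.696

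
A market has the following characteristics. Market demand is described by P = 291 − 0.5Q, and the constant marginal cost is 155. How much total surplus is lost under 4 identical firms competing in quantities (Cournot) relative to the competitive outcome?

DWL = 739.84

Competitive firms price at marginal cost: P = 155, giving Q = 272.
In a 4-firm Cournot equilibrium, symmetry and the first-order condition give q = (291 − 155)/(2.5) = 54.4. So Q = 217.6 and P = 182.2.
DWL is the triangle between Q = 217.6 and Q = 272: ½·(272 − 217.6)·(182.2 − 155) = 739.84.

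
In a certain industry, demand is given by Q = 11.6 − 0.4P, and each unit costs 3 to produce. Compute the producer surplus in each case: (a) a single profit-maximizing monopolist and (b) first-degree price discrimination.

Monopoly: PS = 67.6; Perfect PD: PS = 135.2

Inverting demand: P = 29 − 2.5Q.
Monopoly sets MR = MC: 29 − 5Q = 3 ⇒ Q = 5.2, P = 29 − 2.5·5.2 = 16.
PS = (16 − 3)·5.2 = 67.6.
With perfect price discrimination, output is the efficient level Q = 10.4 (where demand meets MC), but every buyer pays their willingness to pay: CS = 0 and PS = total surplus.
PS = ½·(29 − 3)·10.4 = 135.2.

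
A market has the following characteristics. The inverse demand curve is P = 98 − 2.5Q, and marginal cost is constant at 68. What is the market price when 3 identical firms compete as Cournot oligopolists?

P = 75.5

With 3 symmetric Cournot firms, each firm's FOC gives 98 − 10q = 68, so q = 3, Q = 3·3 = 9, and P = 75.5.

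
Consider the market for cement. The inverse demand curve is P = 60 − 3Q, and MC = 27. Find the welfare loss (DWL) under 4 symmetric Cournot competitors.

Under competition P = MC = 27, so Q = (60 − 27)/3 = 11.
With 4 symmetric Cournot firms, each firm's FOC gives 60 − 15q = 27, so q = 2.2, Q = 4·2.2 = 8.8, and P = 33.6.
DWL is the triangle between Q = 8.8 and Q = 11: ½·(11 − 8.8)·(33.6 − 27) = 7.26.

DWL = 7.26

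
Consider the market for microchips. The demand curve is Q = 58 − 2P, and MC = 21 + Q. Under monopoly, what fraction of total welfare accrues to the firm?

Inverting demand: P = 29 − 0.5Q.
Monopoly sets MR = MC: 29 − Q = 21 + Q ⇒ Q = 4, P = 29 − 0.5·4 = 27.
CS = ½·(29 − 27)·4 = 4.
PS = P·Q − VC(Q) = 27·4 − (21·4 + ½·1·4²) = 16.
Share captured = PS/TS = 16/20 = 0.8.

PS/TS = 0.8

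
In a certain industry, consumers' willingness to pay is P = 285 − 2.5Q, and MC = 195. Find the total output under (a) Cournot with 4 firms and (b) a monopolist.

Cournot with 4 identical firms: the symmetric best-response condition is 285 − 12.5q = 195. Each firm produces q = 7.2, total output Q = 28.8, price P = 213.
Monopoly sets MR = MC: 285 − 5Q = 195 ⇒ Q = 18, P = 285 − 2.5·18 = 240.

Cournot: Q = 28.8; Monopoly: Q = 18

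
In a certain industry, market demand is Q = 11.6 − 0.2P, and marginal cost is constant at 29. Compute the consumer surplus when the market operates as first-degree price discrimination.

CS = 0

Inverting demand: P = 58 − 5Q.
A perfectly discriminating monopolist sells every unit with P(Q) ≥ MC(Q), so output equals the competitive quantity Q = 5.8. Each buyer pays their reservation price, so CS = 0 and the firm captures all surplus.
CS = 0.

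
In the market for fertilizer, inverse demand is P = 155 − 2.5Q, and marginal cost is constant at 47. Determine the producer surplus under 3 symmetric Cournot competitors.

In a 3-firm Cournot equilibrium, symmetry and the first-order condition give q = (155 − 47)/(10) = 10.8. So Q = 32.4 and P = 74.
PS = (74 − 47)·32.4 = 874.8.

PS = 874.8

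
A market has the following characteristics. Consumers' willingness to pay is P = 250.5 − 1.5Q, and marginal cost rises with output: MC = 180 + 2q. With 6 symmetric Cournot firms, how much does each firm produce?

Cournot with 6 identical firms: the symmetric best-response condition is 250.5 − 10.5q = 180 + 2q. Each firm produces q = 5.64, total output Q = 33.84, price P = 199.74.

q_i = 5.64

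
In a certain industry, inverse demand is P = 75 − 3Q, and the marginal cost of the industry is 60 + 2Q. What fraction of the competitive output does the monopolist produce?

Q_m/Q_c = 0.625

Monopoly sets MR = MC: 75 − 6Q = 60 + 2Q ⇒ Q = 1.875, P = 75 − 3·1.875 = 69.375.
Competitive equilibrium sets price equal to marginal cost: 75 − 3Q = 60 + 2Q, so Q = 3 and P = 66.
Ratio Q_m/Q_c = 1.875/3 = 0.625.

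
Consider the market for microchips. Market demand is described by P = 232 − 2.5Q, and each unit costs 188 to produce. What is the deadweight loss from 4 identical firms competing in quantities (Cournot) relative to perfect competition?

DWL = 15.488

Perfect competition: P = MC = 188, so 232 − 2.5Q = 188 and Q = 17.6.
In a 4-firm Cournot equilibrium, symmetry and the first-order condition give q = (232 − 188)/(12.5) = 3.52. So Q = 14.08 and P = 196.8.
DWL is the triangle between Q = 14.08 and Q = 17.6: ½·(17.6 − 14.08)·(196.8 − 188) = 15.488.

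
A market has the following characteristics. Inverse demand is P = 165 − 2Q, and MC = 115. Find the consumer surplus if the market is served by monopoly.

CS = 156.25

A monopolist chooses Q where MR = MC. MR = 165 − 4Q; setting this equal to 115 gives Q = 12.5 and P = 140.
CS = ½·(165 − 140)·12.5 = 156.25.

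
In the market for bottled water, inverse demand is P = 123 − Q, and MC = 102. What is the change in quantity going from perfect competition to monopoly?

Under competition P = MC = 102, so Q = (123 − 102)/1 = 21.
The monopolist equates marginal revenue to marginal cost: 123 − 2Q = 102, so Q = 10.5. From demand, P = 112.5.
Change in quantity: 10.5 − 21 = −10.5.

Quantity falls by 10.5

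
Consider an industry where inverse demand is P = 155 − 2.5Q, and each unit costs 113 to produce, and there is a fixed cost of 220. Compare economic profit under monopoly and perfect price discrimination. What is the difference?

π rises by 176.4

Monopoly sets MR = MC: 155 − 5Q = 113 ⇒ Q = 8.4, P = 155 − 2.5·8.4 = 134.
Profit = (134 − 113)·8.4 − 220 = −43.6.
A perfectly discriminating monopolist sells every unit with P(Q) ≥ MC(Q), so output equals the competitive quantity Q = 16.8. Each buyer pays their reservation price, so CS = 0 and the firm captures all surplus.
PS equals the full surplus area, 352.8. Profit = 352.8 − 220 = 132.8.
Change in economic profit: 132.8 − −43.6 = 176.4.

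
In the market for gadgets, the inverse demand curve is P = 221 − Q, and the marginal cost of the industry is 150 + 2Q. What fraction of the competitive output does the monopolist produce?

A monopolist chooses Q where MR = MC. MR = 221 − 2Q; setting this equal to 150 + 2Q gives Q = 17.75 and P = 203.25.
Competitive equilibrium sets price equal to marginal cost: 221 − Q = 150 + 2Q, so Q = 71/3 and P = 592/3.
Ratio Q_m/Q_c = 17.75/(71/3) = 0.75.

Q_m/Q_c = 0.75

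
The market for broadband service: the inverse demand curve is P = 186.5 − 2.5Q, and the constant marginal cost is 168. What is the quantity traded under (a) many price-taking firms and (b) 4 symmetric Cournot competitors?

Competition: Q = 7.4; Cournot: Q = 5.92

Under competition P = MC = 168, so Q = (186.5 − 168)/2.5 = 7.4.
Cournot with 4 identical firms: the symmetric best-response condition is 186.5 − 12.5q = 168. Each firm produces q = 1.48, total output Q = 5.92, price P = 171.7.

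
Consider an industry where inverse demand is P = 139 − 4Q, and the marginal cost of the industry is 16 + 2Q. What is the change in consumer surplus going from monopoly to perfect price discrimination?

The monopolist equates marginal revenue to marginal cost: 139 − 8Q = 16 + 2Q, so Q = 12.3. From demand, P = 89.8.
CS = ½·(139 − 89.8)·12.3 = 302.58.
With perfect price discrimination, output is the efficient level Q = 20.5 (where demand meets MC), but every buyer pays their willingness to pay: CS = 0 and PS = total surplus.
CS = 0.
Change in consumer surplus: 0 − 302.58 = −302.58.

Consumer surplus falls by 302.58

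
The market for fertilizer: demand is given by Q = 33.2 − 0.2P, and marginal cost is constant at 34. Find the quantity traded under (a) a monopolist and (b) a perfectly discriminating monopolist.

Monopoly: Q = 13.2; Perfect PD: Q = 26.4

Inverting demand: P = 166 − 5Q.
The monopolist equates marginal revenue to marginal cost: 166 − 10Q = 34, so Q = 13.2. From demand, P = 100.
A perfectly discriminating monopolist sells every unit with P(Q) ≥ MC(Q), so output equals the competitive quantity Q = 26.4. Each buyer pays their reservation price, so CS = 0 and the firm captures all surplus.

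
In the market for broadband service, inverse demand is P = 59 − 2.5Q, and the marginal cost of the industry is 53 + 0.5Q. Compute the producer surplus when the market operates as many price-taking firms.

PS = 1

Competitive equilibrium sets price equal to marginal cost: 59 − 2.5Q = 53 + 0.5Q, so Q = 2 and P = 54.
PS = P·Q − VC(Q) = 54·2 − (53·2 + ½·0.5·2²) = 1.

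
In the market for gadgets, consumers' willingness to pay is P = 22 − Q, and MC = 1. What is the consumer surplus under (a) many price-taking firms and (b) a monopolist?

Perfect competition: P = MC = 1, so 22 − Q = 1 and Q = 21.
CS = ½·(22 − 1)·21 = 220.5.
The monopolist equates marginal revenue to marginal cost: 22 − 2Q = 1, so Q = 10.5. From demand, P = 11.5.
CS = ½·(22 − 11.5)·10.5 = 55.125.

Competition: CS = 220.5; Monopoly: CS = 55.125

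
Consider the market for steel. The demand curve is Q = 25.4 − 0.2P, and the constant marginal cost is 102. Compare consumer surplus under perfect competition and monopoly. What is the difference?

Consumer surplus falls by 46.875

Inverting demand: P = 127 − 5Q.
Perfect competition: P = MC = 102, so 127 − 5Q = 102 and Q = 5.
CS = ½·(127 − 102)·5 = 62.5.
A monopolist chooses Q where MR = MC. MR = 127 − 10Q; setting this equal to 102 gives Q = 2.5 and P = 114.5.
CS = ½·(127 − 114.5)·2.5 = 15.625.
Change in consumer surplus: 15.625 − 62.5 = −46.875.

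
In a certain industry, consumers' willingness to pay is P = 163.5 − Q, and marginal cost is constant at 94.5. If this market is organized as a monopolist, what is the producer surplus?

PS = 1190.25

Monopoly sets MR = MC: 163.5 − 2Q = 94.5 ⇒ Q = 34.5, P = 163.5 − 34.5 = 129.
PS = (129 − 94.5)·34.5 = 1190.25.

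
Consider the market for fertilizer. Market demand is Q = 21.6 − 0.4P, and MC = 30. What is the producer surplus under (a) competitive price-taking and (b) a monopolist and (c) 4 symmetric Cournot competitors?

Competition: PS = 0; Monopoly: PS = 57.6; Cournot: PS = 36.864

Inverting demand: P = 54 − 2.5Q.
Perfect competition: P = MC = 30, so 54 − 2.5Q = 30 and Q = 9.6.
PS = (30 − 30)·9.6 = 0.
The monopolist equates marginal revenue to marginal cost: 54 − 5Q = 30, so Q = 4.8. From demand, P = 42.
PS = (42 − 30)·4.8 = 57.6.
In a 4-firm Cournot equilibrium, symmetry and the first-order condition give q = (54 − 30)/(12.5) = 1.92. So Q = 7.68 and P = 34.8.
PS = (34.8 − 30)·7.68 = 36.864.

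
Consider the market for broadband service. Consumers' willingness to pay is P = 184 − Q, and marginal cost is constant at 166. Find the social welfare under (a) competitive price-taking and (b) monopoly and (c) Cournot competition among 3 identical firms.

Competition: TS = 162; Monopoly: TS = 121.5; Cournot: TS = 151.875

Perfect competition: P = MC = 166, so 184 − Q = 166 and Q = 18.
CS = ½·(184 − 166)·18 = 162; PS = (166 − 166)·18 = 0; TS = 162.
Monopoly sets MR = MC: 184 − 2Q = 166 ⇒ Q = 9, P = 184 − 9 = 175.
CS = ½·(184 − 175)·9 = 40.5; PS = (175 − 166)·9 = 81; TS = 121.5.
Cournot with 3 identical firms: the symmetric best-response condition is 184 − 4q = 166. Each firm produces q = 4.5, total output Q = 13.5, price P = 170.5.
CS = ½·(184 − 170.5)·13.5 = 91.125; PS = (170.5 − 166)·13.5 = 60.75; TS = 151.875.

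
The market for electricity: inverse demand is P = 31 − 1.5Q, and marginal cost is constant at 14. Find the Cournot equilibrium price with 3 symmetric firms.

In a 3-firm Cournot equilibrium, symmetry and the first-order condition give q = (31 − 14)/(6) = 17/6. So Q = 8.5 and P = 18.25.

P = 18.25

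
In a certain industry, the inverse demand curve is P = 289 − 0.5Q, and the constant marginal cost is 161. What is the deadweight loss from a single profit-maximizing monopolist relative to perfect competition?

Under competition P = MC = 161, so Q = (289 − 161)/0.5 = 256.
The monopolist equates marginal revenue to marginal cost: 289 − Q = 161, so Q = 128. From demand, P = 225.
DWL is the triangle between Q = 128 and Q = 256: ½·(256 − 128)·(225 − 161) = 4096.

DWL = 4096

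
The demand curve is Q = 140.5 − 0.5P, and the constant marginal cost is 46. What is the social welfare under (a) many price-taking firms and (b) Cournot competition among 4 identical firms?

Competition: TS = 13806.25; Cournot: TS = 13254

Inverting demand: P = 281 − 2Q.
Competitive firms price at marginal cost: P = 46, giving Q = 117.5.
CS = ½·(281 − 46)·117.5 = 13806.25; PS = (46 − 46)·117.5 = 0; TS = 13806.25.
In a 4-firm Cournot equilibrium, symmetry and the first-order condition give q = (281 − 46)/(10) = 23.5. So Q = 94 and P = 93.
CS = ½·(281 − 93)·94 = 8836; PS = (93 − 46)·94 = 4418; TS = 13254.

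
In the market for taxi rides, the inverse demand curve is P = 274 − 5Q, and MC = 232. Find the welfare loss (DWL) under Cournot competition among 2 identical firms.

Perfect competition: P = MC = 232, so 274 − 5Q = 232 and Q = 8.4.
With 2 symmetric Cournot firms, each firm's FOC gives 274 − 15q = 232, so q = 2.8, Q = 2·2.8 = 5.6, and P = 246.
DWL is the triangle between Q = 5.6 and Q = 8.4: ½·(8.4 − 5.6)·(246 − 232) = 19.6.

DWL = 19.6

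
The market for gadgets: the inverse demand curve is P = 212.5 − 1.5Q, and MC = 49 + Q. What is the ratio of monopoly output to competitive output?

Q_m/Q_c = 0.625

A monopolist chooses Q where MR = MC. MR = 212.5 − 3Q; setting this equal to 49 + Q gives Q = 40.875 and P = 2419/16.
Under competition P = MC: 212.5 − 1.5Q = 49 + Q ⇒ Q = 65.4, P = 114.4.
Ratio Q_m/Q_c = 40.875/65.4 = 0.625.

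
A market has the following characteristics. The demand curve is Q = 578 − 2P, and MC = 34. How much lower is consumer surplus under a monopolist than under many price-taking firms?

Inverting demand: P = 289 − 0.5Q.
Perfect competition: P = MC = 34, so 289 − 0.5Q = 34 and Q = 510.
CS = ½·(289 − 34)·510 = 65025.
A monopolist chooses Q where MR = MC. MR = 289 − Q; setting this equal to 34 gives Q = 255 and P = 161.5.
CS = ½·(289 − 161.5)·255 = 16256.25.
Change in consumer surplus: 16256.25 − 65025 = −48768.75.

CS falls by 48768.75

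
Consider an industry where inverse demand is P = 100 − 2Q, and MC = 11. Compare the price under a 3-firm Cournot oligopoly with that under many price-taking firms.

Cournot: P = 33.25; Competition: P = 11

With 3 symmetric Cournot firms, each firm's FOC gives 100 − 8q = 11, so q = 11.125, Q = 3·11.125 = 33.375, and P = 33.25.
Competitive firms price at marginal cost: P = 11, giving Q = 44.5.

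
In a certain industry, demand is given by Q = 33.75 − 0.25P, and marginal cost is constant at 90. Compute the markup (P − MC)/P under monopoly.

Inverting demand: P = 135 − 4Q.
A monopolist chooses Q where MR = MC. MR = 135 − 8Q; setting this equal to 90 gives Q = 5.625 and P = 112.5.
Lerner index = (P − MC)/P = (112.5 − 90)/112.5 = 0.2.

Lerner index = 0.2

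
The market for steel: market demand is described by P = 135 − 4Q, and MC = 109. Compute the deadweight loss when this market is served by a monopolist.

DWL = 21.125

Under competition P = MC = 109, so Q = (135 − 109)/4 = 6.5.
Monopoly sets MR = MC: 135 − 8Q = 109 ⇒ Q = 3.25, P = 135 − 4·3.25 = 122.
DWL is the triangle between Q = 3.25 and Q = 6.5: ½·(6.5 − 3.25)·(122 − 109) = 21.125.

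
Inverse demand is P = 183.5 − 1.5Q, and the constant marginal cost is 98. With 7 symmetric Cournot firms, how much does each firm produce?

Cournot with 7 identical firms: the symmetric best-response condition is 183.5 − 12q = 98. Each firm produces q = 7.125, total output Q = 49.875, price P = 1739/16.

q_i = 7.125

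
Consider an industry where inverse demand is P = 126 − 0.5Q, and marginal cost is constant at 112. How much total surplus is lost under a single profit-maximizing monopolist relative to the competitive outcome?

DWL = 49

Competitive firms price at marginal cost: P = 112, giving Q = 28.
Monopoly sets MR = MC: 126 − Q = 112 ⇒ Q = 14, P = 126 − 0.5·14 = 119.
DWL is the triangle between Q = 14 and Q = 28: ½·(28 − 14)·(119 − 112) = 49.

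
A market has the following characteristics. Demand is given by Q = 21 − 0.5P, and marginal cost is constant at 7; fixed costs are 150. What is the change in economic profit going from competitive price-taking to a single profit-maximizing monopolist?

π rises by 153.125

Inverting demand: P = 42 − 2Q.
Perfect competition: P = MC = 7, so 42 − 2Q = 7 and Q = 17.5.
Profit = (7 − 7)·17.5 − 150 = −150.
The monopolist equates marginal revenue to marginal cost: 42 − 4Q = 7, so Q = 8.75. From demand, P = 24.5.
Profit = (24.5 − 7)·8.75 − 150 = 3.125.
Change in economic profit: 3.125 − −150 = 153.125.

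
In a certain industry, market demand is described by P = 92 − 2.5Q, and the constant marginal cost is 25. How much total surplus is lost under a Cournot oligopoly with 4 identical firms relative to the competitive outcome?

Perfect competition: P = MC = 25, so 92 − 2.5Q = 25 and Q = 26.8.
With 4 symmetric Cournot firms, each firm's FOC gives 92 − 12.5q = 25, so q = 5.36, Q = 4·5.36 = 21.44, and P = 38.4.
DWL is the triangle between Q = 21.44 and Q = 26.8: ½·(26.8 − 21.44)·(38.4 − 25) = 35.912.

DWL = 35.912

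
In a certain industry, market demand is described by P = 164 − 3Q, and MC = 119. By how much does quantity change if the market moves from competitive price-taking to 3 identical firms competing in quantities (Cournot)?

Under competition P = MC = 119, so Q = (164 − 119)/3 = 15.
In a 3-firm Cournot equilibrium, symmetry and the first-order condition give q = (164 − 119)/(12) = 3.75. So Q = 11.25 and P = 130.25.
Change in quantity: 11.25 − 15 = −3.75.

Quantity falls by 3.75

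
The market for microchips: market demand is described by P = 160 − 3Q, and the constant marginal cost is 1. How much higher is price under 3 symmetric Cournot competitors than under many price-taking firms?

P rises by 39.75

Competitive firms price at marginal cost: P = 1, giving Q = 53.
In a 3-firm Cournot equilibrium, symmetry and the first-order condition give q = (160 − 1)/(12) = 13.25. So Q = 39.75 and P = 40.75.
Change in price: 40.75 − 1 = 39.75.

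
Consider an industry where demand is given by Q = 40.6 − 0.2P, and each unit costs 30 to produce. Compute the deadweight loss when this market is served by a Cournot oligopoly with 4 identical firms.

DWL = 119.716

Inverting demand: P = 203 − 5Q.
Competitive firms price at marginal cost: P = 30, giving Q = 34.6.
In a 4-firm Cournot equilibrium, symmetry and the first-order condition give q = (203 − 30)/(25) = 6.92. So Q = 27.68 and P = 64.6.
DWL is the triangle between Q = 27.68 and Q = 34.6: ½·(34.6 − 27.68)·(64.6 − 30) = 119.716.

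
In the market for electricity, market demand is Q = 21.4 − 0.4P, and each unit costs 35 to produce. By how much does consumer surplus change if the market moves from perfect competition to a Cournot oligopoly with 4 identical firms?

CS falls by 24.642

Inverting demand: P = 53.5 − 2.5Q.
Under competition P = MC = 35, so Q = (53.5 − 35)/2.5 = 7.4.
CS = ½·(53.5 − 35)·7.4 = 68.45.
In a 4-firm Cournot equilibrium, symmetry and the first-order condition give q = (53.5 − 35)/(12.5) = 1.48. So Q = 5.92 and P = 38.7.
CS = ½·(53.5 − 38.7)·5.92 = 43.808.
Change in consumer surplus: 43.808 − 68.45 = −24.642.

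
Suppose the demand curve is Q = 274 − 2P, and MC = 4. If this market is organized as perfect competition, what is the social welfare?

Inverting demand: P = 137 − 0.5Q.
Under competition P = MC = 4, so Q = (137 − 4)/0.5 = 266.
CS = ½·(137 − 4)·266 = 17689; PS = (4 − 4)·266 = 0; TS = 17689.

TS = 17689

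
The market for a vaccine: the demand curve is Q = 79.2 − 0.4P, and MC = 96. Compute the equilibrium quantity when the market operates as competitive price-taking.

Inverting demand: P = 198 − 2.5Q.
Under competition P = MC = 96, so Q = (198 − 96)/2.5 = 40.8.

Q = 40.8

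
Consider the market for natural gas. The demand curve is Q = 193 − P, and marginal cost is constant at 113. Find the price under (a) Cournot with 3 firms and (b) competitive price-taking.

Cournot: P = 133; Competition: P = 113

Inverting demand: P = 193 − Q.
With 3 symmetric Cournot firms, each firm's FOC gives 193 − 4q = 113, so q = 20, Q = 3·20 = 60, and P = 133.
Competitive firms price at marginal cost: P = 113, giving Q = 80.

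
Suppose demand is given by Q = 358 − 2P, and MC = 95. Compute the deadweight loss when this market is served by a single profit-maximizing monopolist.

Inverting demand: P = 179 − 0.5Q.
Under competition P = MC = 95, so Q = (179 − 95)/0.5 = 168.
The monopolist equates marginal revenue to marginal cost: 179 − Q = 95, so Q = 84. From demand, P = 137.
DWL is the triangle between Q = 84 and Q = 168: ½·(168 − 84)·(137 − 95) = 1764.

DWL = 1764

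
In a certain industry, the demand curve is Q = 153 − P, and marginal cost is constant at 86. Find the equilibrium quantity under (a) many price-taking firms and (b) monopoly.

Inverting demand: P = 153 − Q.
Under competition P = MC = 86, so Q = (153 − 86)/1 = 67.
Monopoly sets MR = MC: 153 − 2Q = 86 ⇒ Q = 33.5, P = 153 − 33.5 = 119.5.

Competition: Q = 67; Monopoly: Q = 33.5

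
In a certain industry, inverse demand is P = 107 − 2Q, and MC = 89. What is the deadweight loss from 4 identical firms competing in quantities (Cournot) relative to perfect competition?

Competitive firms price at marginal cost: P = 89, giving Q = 9.
With 4 symmetric Cournot firms, each firm's FOC gives 107 − 10q = 89, so q = 1.8, Q = 4·1.8 = 7.2, and P = 92.6.
DWL is the triangle between Q = 7.2 and Q = 9: ½·(9 − 7.2)·(92.6 − 89) = 3.24.

DWL = 3.24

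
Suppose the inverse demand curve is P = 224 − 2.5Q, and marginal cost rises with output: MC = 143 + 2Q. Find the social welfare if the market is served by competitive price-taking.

Competitive equilibrium sets price equal to marginal cost: 224 − 2.5Q = 143 + 2Q, so Q = 18 and P = 179.
CS = ½·(224 − 179)·18 = 405; PS = (179·18 − 143·18 − ½·2·18²) = 324; TS = 729.

TS = 729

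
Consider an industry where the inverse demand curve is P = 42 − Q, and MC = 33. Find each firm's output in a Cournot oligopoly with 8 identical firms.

In a 8-firm Cournot equilibrium, symmetry and the first-order condition give q = (42 − 33)/(9) = 1. So Q = 8 and P = 34.

q_i = 1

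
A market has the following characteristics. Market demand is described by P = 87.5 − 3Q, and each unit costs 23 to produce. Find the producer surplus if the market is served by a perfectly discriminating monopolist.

A perfectly discriminating monopolist sells every unit with P(Q) ≥ MC(Q), so output equals the competitive quantity Q = 21.5. Each buyer pays their reservation price, so CS = 0 and the firm captures all surplus.
PS = ½·(87.5 − 23)·21.5 = 693.375.

PS = 693.375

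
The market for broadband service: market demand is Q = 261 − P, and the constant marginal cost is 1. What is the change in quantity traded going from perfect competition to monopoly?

Q falls by 130

Inverting demand: P = 261 − Q.
Perfect competition: P = MC = 1, so 261 − Q = 1 and Q = 260.
A monopolist chooses Q where MR = MC. MR = 261 − 2Q; setting this equal to 1 gives Q = 130 and P = 131.
Change in quantity traded: 130 − 260 = −130.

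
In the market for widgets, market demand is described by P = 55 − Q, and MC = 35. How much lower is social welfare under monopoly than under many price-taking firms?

Social welfare falls by 50

Under competition P = MC = 35, so Q = (55 − 35)/1 = 20.
CS = ½·(55 − 35)·20 = 200; PS = (35 − 35)·20 = 0; TS = 200.
The monopolist equates marginal revenue to marginal cost: 55 − 2Q = 35, so Q = 10. From demand, P = 45.
CS = ½·(55 − 45)·10 = 50; PS = (45 − 35)·10 = 100; TS = 150.
Change in social welfare: 150 − 200 = −50.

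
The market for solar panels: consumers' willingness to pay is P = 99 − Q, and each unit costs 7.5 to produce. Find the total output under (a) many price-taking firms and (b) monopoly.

Perfect competition: P = MC = 7.5, so 99 − Q = 7.5 and Q = 91.5.
Monopoly sets MR = MC: 99 − 2Q = 7.5 ⇒ Q = 45.75, P = 99 − 45.75 = 53.25.

Competition: Q = 91.5; Monopoly: Q = 45.75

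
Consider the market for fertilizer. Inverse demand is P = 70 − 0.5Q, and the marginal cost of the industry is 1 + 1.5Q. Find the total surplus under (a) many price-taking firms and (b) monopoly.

Competition: TS = 1190.25; Monopoly: TS = 1142.64

Under competition P = MC: 70 − 0.5Q = 1 + 1.5Q ⇒ Q = 34.5, P = 52.75.
CS = ½·(70 − 52.75)·34.5 = 4761/16; PS = (52.75·34.5 − 1·34.5 − ½·1.5·34.5²) = 14283/16; TS = 1190.25.
A monopolist chooses Q where MR = MC. MR = 70 − Q; setting this equal to 1 + 1.5Q gives Q = 27.6 and P = 56.2.
CS = ½·(70 − 56.2)·27.6 = 190.44; PS = (56.2·27.6 − 1·27.6 − ½·1.5·27.6²) = 952.2; TS = 1142.64.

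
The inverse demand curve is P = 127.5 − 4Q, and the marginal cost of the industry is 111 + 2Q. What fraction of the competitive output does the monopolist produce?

Q_m/Q_c = 0.6

Monopoly sets MR = MC: 127.5 − 8Q = 111 + 2Q ⇒ Q = 1.65, P = 127.5 − 4·1.65 = 120.9.
Competitive equilibrium sets price equal to marginal cost: 127.5 − 4Q = 111 + 2Q, so Q = 2.75 and P = 116.5.
Ratio Q_m/Q_c = 1.65/2.75 = 0.6.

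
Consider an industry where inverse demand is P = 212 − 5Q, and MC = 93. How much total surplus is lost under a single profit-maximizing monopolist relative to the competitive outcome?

DWL = 354.025

Perfect competition: P = MC = 93, so 212 − 5Q = 93 and Q = 23.8.
Monopoly sets MR = MC: 212 − 10Q = 93 ⇒ Q = 11.9, P = 212 − 5·11.9 = 152.5.
DWL is the triangle between Q = 11.9 and Q = 23.8: ½·(23.8 − 11.9)·(152.5 − 93) = 354.025.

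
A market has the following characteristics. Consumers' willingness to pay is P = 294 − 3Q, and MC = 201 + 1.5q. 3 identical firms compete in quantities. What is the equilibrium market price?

Cournot with 3 identical firms: the symmetric best-response condition is 294 − 12q = 201 + 1.5q. Each firm produces q = 62/9, total output Q = 62/3, price P = 232.

P = 232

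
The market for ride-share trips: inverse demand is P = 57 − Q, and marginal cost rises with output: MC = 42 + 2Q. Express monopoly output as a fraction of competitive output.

Q_m/Q_c = 0.75

Monopoly sets MR = MC: 57 − 2Q = 42 + 2Q ⇒ Q = 3.75, P = 57 − 3.75 = 53.25.
Competitive equilibrium sets price equal to marginal cost: 57 − Q = 42 + 2Q, so Q = 5 and P = 52.
Ratio Q_m/Q_c = 3.75/5 = 0.75.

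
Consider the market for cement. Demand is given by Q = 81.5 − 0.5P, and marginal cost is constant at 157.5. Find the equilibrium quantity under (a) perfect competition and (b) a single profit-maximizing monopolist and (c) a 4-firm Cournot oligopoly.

Inverting demand: P = 163 − 2Q.
Perfect competition: P = MC = 157.5, so 163 − 2Q = 157.5 and Q = 2.75.
The monopolist equates marginal revenue to marginal cost: 163 − 4Q = 157.5, so Q = 1.375. From demand, P = 160.25.
In a 4-firm Cournot equilibrium, symmetry and the first-order condition give q = (163 − 157.5)/(10) = 0.55. So Q = 2.2 and P = 158.6.

Competition: Q = 2.75; Monopoly: Q = 1.375; Cournot: Q = 2.2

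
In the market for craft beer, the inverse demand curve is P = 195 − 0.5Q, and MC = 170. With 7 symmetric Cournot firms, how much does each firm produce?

q_i = 6.25

With 7 symmetric Cournot firms, each firm's FOC gives 195 − 4q = 170, so q = 6.25, Q = 7·6.25 = 43.75, and P = 173.125.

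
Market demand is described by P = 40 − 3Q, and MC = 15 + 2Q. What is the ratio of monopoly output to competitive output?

Q_m/Q_c = 0.625

The monopolist equates marginal revenue to marginal cost: 40 − 6Q = 15 + 2Q, so Q = 3.125. From demand, P = 30.625.
Competitive equilibrium sets price equal to marginal cost: 40 − 3Q = 15 + 2Q, so Q = 5 and P = 25.
Ratio Q_m/Q_c = 3.125/5 = 0.625.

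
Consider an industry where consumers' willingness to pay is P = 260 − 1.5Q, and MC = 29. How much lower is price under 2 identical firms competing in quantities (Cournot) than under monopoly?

The monopolist equates marginal revenue to marginal cost: 260 − 3Q = 29, so Q = 77. From demand, P = 144.5.
In a 2-firm Cournot equilibrium, symmetry and the first-order condition give q = (260 − 29)/(4.5) = 154/3. So Q = 308/3 and P = 106.
Change in price: 106 − 144.5 = −38.5.

Price falls by 38.5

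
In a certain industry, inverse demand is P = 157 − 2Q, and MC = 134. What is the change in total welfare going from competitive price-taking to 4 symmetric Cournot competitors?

TS falls by 5.29

Competitive firms price at marginal cost: P = 134, giving Q = 11.5.
CS = ½·(157 − 134)·11.5 = 132.25; PS = (134 − 134)·11.5 = 0; TS = 132.25.
Cournot with 4 identical firms: the symmetric best-response condition is 157 − 10q = 134. Each firm produces q = 2.3, total output Q = 9.2, price P = 138.6.
CS = ½·(157 − 138.6)·9.2 = 84.64; PS = (138.6 − 134)·9.2 = 42.32; TS = 126.96.
Change in total welfare: 126.96 − 132.25 = −5.29.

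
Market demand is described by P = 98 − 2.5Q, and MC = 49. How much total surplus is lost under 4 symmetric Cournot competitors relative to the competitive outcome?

Competitive firms price at marginal cost: P = 49, giving Q = 19.6.
With 4 symmetric Cournot firms, each firm's FOC gives 98 − 12.5q = 49, so q = 3.92, Q = 4·3.92 = 15.68, and P = 58.8.
DWL is the triangle between Q = 15.68 and Q = 19.6: ½·(19.6 − 15.68)·(58.8 − 49) = 19.208.

DWL = 19.208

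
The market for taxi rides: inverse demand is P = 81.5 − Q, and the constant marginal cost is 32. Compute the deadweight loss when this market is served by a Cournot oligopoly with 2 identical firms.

DWL = 136.125

Perfect competition: P = MC = 32, so 81.5 − Q = 32 and Q = 49.5.
In a 2-firm Cournot equilibrium, symmetry and the first-order condition give q = (81.5 − 32)/(3) = 16.5. So Q = 33 and P = 48.5.
DWL is the triangle between Q = 33 and Q = 49.5: ½·(49.5 − 33)·(48.5 − 32) = 136.125.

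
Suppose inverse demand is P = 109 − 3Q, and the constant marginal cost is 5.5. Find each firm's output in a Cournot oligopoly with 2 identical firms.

In a 2-firm Cournot equilibrium, symmetry and the first-order condition give q = (109 − 5.5)/(9) = 11.5. So Q = 23 and P = 40.

q_i = 11.5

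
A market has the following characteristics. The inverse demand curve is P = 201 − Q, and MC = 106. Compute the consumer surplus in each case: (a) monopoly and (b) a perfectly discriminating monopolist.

A monopolist chooses Q where MR = MC. MR = 201 − 2Q; setting this equal to 106 gives Q = 47.5 and P = 153.5.
CS = ½·(201 − 153.5)·47.5 = 1128.125.
A perfectly discriminating monopolist sells every unit with P(Q) ≥ MC(Q), so output equals the competitive quantity Q = 95. Each buyer pays their reservation price, so CS = 0 and the firm captures all surplus.
CS = 0.

Monopoly: CS = 1128.125; Perfect PD: CS = 0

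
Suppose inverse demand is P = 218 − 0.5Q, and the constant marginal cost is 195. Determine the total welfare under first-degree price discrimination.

TS = 529

A perfectly discriminating monopolist sells every unit with P(Q) ≥ MC(Q), so output equals the competitive quantity Q = 46. Each buyer pays their reservation price, so CS = 0 and the firm captures all surplus.
TS = 529 (equal to competitive TS).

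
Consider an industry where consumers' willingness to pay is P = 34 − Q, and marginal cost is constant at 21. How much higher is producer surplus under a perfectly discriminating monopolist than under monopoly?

Producer surplus rises by 42.25

The monopolist equates marginal revenue to marginal cost: 34 − 2Q = 21, so Q = 6.5. From demand, P = 27.5.
PS = (27.5 − 21)·6.5 = 42.25.
A perfectly discriminating monopolist sells every unit with P(Q) ≥ MC(Q), so output equals the competitive quantity Q = 13. Each buyer pays their reservation price, so CS = 0 and the firm captures all surplus.
PS = ½·(34 − 21)·13 = 84.5.
Change in producer surplus: 84.5 − 42.25 = 42.25.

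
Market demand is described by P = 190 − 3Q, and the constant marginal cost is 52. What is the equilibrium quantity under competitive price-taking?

Perfect competition: P = MC = 52, so 190 − 3Q = 52 and Q = 46.

Q = 46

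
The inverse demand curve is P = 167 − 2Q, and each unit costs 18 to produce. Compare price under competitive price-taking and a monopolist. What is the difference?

Under competition P = MC = 18, so Q = (167 − 18)/2 = 74.5.
The monopolist equates marginal revenue to marginal cost: 167 − 4Q = 18, so Q = 37.25. From demand, P = 92.5.
Change in price: 92.5 − 18 = 74.5.

P rises by 74.5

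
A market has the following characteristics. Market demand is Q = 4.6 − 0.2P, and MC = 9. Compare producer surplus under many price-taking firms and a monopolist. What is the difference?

Producer surplus rises by 9.8

Inverting demand: P = 23 − 5Q.
Competitive firms price at marginal cost: P = 9, giving Q = 2.8.
PS = (9 − 9)·2.8 = 0.
Monopoly sets MR = MC: 23 − 10Q = 9 ⇒ Q = 1.4, P = 23 − 5·1.4 = 16.
PS = (16 − 9)·1.4 = 9.8.
Change in producer surplus: 9.8 − 0 = 9.8.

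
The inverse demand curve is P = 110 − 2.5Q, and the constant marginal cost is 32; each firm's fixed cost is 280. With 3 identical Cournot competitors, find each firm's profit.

π_i = −127.9

Cournot with 3 identical firms: the symmetric best-response condition is 110 − 10q = 32. Each firm produces q = 7.8, total output Q = 23.4, price P = 51.5.
Each firm's profit = (51.5 − 32)·7.8 − 280 = −127.9.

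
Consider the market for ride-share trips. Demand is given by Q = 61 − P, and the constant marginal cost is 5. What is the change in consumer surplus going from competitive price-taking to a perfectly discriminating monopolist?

Inverting demand: P = 61 − Q.
Perfect competition: P = MC = 5, so 61 − Q = 5 and Q = 56.
CS = ½·(61 − 5)·56 = 1568.
A perfectly discriminating monopolist sells every unit with P(Q) ≥ MC(Q), so output equals the competitive quantity Q = 56. Each buyer pays their reservation price, so CS = 0 and the firm captures all surplus.
CS = 0.
Change in consumer surplus: 0 − 1568 = −1568.

Consumer surplus falls by 1568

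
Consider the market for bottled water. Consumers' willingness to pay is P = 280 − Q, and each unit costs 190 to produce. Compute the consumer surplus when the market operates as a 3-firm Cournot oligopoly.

CS = 2278.125

Cournot with 3 identical firms: the symmetric best-response condition is 280 − 4q = 190. Each firm produces q = 22.5, total output Q = 67.5, price P = 212.5.
CS = ½·(280 − 212.5)·67.5 = 2278.125.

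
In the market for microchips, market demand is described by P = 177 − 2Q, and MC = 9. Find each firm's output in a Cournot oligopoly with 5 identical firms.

q_i = 14

In a 5-firm Cournot equilibrium, symmetry and the first-order condition give q = (177 − 9)/(12) = 14. So Q = 70 and P = 37.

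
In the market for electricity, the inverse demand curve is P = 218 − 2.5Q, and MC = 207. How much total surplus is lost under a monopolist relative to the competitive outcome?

DWL = 6.05

Under competition P = MC = 207, so Q = (218 − 207)/2.5 = 4.4.
Monopoly sets MR = MC: 218 − 5Q = 207 ⇒ Q = 2.2, P = 218 − 2.5·2.2 = 212.5.
DWL is the triangle between Q = 2.2 and Q = 4.4: ½·(4.4 − 2.2)·(212.5 − 207) = 6.05.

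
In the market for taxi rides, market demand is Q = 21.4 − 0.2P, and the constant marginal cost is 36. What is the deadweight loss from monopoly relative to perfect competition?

Inverting demand: P = 107 − 5Q.
Under competition P = MC = 36, so Q = (107 − 36)/5 = 14.2.
The monopolist equates marginal revenue to marginal cost: 107 − 10Q = 36, so Q = 7.1. From demand, P = 71.5.
DWL is the triangle between Q = 7.1 and Q = 14.2: ½·(14.2 − 7.1)·(71.5 − 36) = 126.025.

DWL = 126.025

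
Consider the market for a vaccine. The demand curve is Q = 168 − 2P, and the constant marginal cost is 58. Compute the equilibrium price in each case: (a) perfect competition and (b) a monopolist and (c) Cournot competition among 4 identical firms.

Competition: P = 58; Monopoly: P = 71; Cournot: P = 63.2

Inverting demand: P = 84 − 0.5Q.
Competitive firms price at marginal cost: P = 58, giving Q = 52.
A monopolist chooses Q where MR = MC. MR = 84 − Q; setting this equal to 58 gives Q = 26 and P = 71.
With 4 symmetric Cournot firms, each firm's FOC gives 84 − 2.5q = 58, so q = 10.4, Q = 4·10.4 = 41.6, and P = 63.2.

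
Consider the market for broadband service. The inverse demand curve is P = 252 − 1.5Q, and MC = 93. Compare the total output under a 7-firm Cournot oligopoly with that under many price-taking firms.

In a 7-firm Cournot equilibrium, symmetry and the first-order condition give q = (252 − 93)/(12) = 13.25. So Q = 92.75 and P = 112.875.
Perfect competition: P = MC = 93, so 252 − 1.5Q = 93 and Q = 106.

Cournot: Q = 92.75; Competition: Q = 106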